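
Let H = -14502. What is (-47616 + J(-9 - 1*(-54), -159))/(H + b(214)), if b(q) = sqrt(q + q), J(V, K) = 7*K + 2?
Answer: 353319477/105153788 + 48727*sqrt(107)/105153788 ≈ 3.3648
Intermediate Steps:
J(V, K) = 2 + 7*K
b(q) = sqrt(2)*sqrt(q) (b(q) = sqrt(2*q) = sqrt(2)*sqrt(q))
(-47616 + J(-9 - 1*(-54), -159))/(H + b(214)) = (-47616 + (2 + 7*(-159)))/(-14502 + sqrt(2)*sqrt(214)) = (-47616 + (2 - 1113))/(-14502 + 2*sqrt(107)) = (-47616 - 1111)/(-14502 + 2*sqrt(107)) = -48727/(-14502 + 2*sqrt(107))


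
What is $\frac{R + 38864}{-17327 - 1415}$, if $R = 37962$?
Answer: $- \frac{38413}{9371} \approx -4.0991$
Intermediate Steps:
$\frac{R + 38864}{-17327 - 1415} = \frac{37962 + 38864}{-17327 - 1415} = \frac{76826}{-18742} = 76826 \left(- \frac{1}{18742}\right) = - \frac{38413}{9371}$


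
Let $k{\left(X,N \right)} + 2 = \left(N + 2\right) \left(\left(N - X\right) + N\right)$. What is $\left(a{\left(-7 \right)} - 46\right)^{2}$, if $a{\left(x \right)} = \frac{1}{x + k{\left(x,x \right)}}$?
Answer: $\frac{1428025}{676} \approx 2112.5$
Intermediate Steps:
$k{\left(X,N \right)} = -2 + \left(2 + N\right) \left(- X + 2 N\right)$ ($k{\left(X,N \right)} = -2 + \left(N + 2\right) \left(\left(N - X\right) + N\right) = -2 + \left(2 + N\right) \left(- X + 2 N\right)$)
$a{\left(x \right)} = \frac{1}{-2 + x^{2} + 3 x}$ ($a{\left(x \right)} = \frac{1}{x - \left(2 - 2 x - 2 x^{2} + x x\right)} = \frac{1}{x - \left(2 - x^{2} - 2 x\right)} = \frac{1}{x + \left(-2 + x^{2} + 2 x\right)} = \frac{1}{-2 + x^{2} + 3 x}$)
$\left(a{\left(-7 \right)} - 46\right)^{2} = \left(\frac{1}{-2 + \left(-7\right)^{2} + 3 \left(-7\right)} - 46\right)^{2} = \left(\frac{1}{-2 + 49 - 21} - 46\right)^{2} = \left(\frac{1}{26} - 46\right)^{2} = \left(- \frac{1195}{26}\right)^{2} = \frac{1428025}{676}$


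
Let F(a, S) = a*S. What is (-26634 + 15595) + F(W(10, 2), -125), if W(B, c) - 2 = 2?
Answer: -11539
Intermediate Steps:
W(B, c) = 4 (W(B, c) = 2 + 2 = 4)
F(a, S) = S*a
(-26634 + 15595) + F(W(10, 2), -125) = (-26634 + 15595) - 125*4 = -11039 - 500 = -11539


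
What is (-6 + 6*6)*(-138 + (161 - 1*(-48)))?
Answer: 2130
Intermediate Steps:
(-6 + 6*6)*(-138 + (161 - 1*(-48))) = (-6 + 36)*(-138 + (161 + 48)) = 30*(-138 + 209) = 30*71 = 2130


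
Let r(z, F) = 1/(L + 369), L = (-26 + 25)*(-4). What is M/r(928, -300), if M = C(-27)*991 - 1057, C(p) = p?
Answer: -10374622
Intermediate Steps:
L = 4 (L = -1*(-4) = 4)
r(z, F) = 1/373 (r(z, F) = 1/(4 + 369) = 1/373)
M = -27814 (M = -27*991 - 1057 = -26757 - 1057 = -27814)
M/r(928, -300) = -27814/1/373 = -27814*373 = -10374622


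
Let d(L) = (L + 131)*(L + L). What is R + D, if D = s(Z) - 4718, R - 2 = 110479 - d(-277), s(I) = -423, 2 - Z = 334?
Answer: 24456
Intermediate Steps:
Z = -332 (Z = 2 - 1*334 = 2 - 334 = -332)
d(L) = 2*L*(131 + L) (d(L) = (131 + L)*(2*L) = 2*L*(131 + L))
R = 29597 (R = 2 + (110479 - 2*(-277)*(131 - 277)) = 2 + (110479 - 2*(-277)*(-146)) = 2 + (110479 - 1*80884) = 2 + (110479 - 80884) = 2 + 29595 = 29597)
D = -5141 (D = -423 - 4718 = -5141)
R + D = 29597 - 5141 = 24456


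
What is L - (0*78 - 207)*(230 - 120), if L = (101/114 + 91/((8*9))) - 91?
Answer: 31027813/1368 ≈ 22681.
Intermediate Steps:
L = -121547/1368 (L = (101*(1/114) + 91/72) - 91 = (101/114 + 91*(1/72)) - 91 = (101/114 + 91/72) - 91 = 2941/1368 - 91 = -121547/1368 ≈ -88.850)
L - (0*78 - 207)*(230 - 120) = -121547/1368 - (0*78 - 207)*(230 - 120) = -121547/1368 - (0 - 207)*110 = -121547/1368 - (-207)*110 = -121547/1368 - 1*(-22770) = -121547/1368 + 22770 = 31027813/1368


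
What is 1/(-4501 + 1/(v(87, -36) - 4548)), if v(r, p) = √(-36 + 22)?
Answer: -93100119866/419043659987415 + I*√14/419043659987415 ≈ -0.00022217 + 8.929e-15*I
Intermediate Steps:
v(r, p) = I*√14 (v(r, p) = √(-14) = I*√14)
1/(-4501 + 1/(v(87, -36) - 4548)) = 1/(-4501 + 1/(I*√14 - 4548)) = 1/(-4501 + 1/(-4548 + I*√14))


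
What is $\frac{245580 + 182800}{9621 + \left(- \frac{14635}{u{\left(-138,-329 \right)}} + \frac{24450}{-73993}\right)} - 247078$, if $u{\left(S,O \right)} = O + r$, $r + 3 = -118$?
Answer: $- \frac{15880352842697318}{64284175781} \approx -2.4703 \cdot 10^{5}$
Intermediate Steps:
$r = -121$ ($r = -3 - 118 = -121$)
$u{\left(S,O \right)} = -121 + O$ ($u{\left(S,O \right)} = O - 121 = -121 + O$)
$\frac{245580 + 182800}{9621 + \left(- \frac{14635}{u{\left(-138,-329 \right)}} + \frac{24450}{-73993}\right)} - 247078 = \frac{245580 + 182800}{9621 - \left(\frac{24450}{73993} + \frac{14635}{-121 - 329}\right)} - 247078 = \frac{428380}{9621 - \left(\frac{24450}{73993} + \frac{14635}{-450}\right)} - 247078 = \frac{428380}{9621 - - \frac{214377011}{6659370}} - 247078 = \frac{428380}{9621 + \left(\frac{2927}{90} - \frac{24450}{73993}\right)} - 247078 = \frac{428380}{9621 + \frac{214377011}{6659370}} - 247078 = \frac{428380}{\frac{64284175781}{6659370}} - 247078 = 428380 \cdot \frac{6659370}{64284175781} - 247078 = \frac{2852740920600}{64284175781} - 247078 = - \frac{15880352842697318}{64284175781}$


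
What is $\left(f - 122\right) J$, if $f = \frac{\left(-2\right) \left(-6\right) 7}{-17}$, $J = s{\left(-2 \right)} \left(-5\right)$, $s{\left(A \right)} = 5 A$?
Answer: $- \frac{107900}{17} \approx -6347.1$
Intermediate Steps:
$J = 50$ ($J = 5 \left(-2\right) \left(-5\right) = \left(-10\right) \left(-5\right) = 50$)
$f = - \frac{84}{17}$ ($f = 12 \cdot 7 \left(- \frac{1}{17}\right) = 84 \left(- \frac{1}{17}\right) = - \frac{84}{17} \approx -4.9412$)
$\left(f - 122\right) J = \left(- \frac{84}{17} - 122\right) 50 = \left(- \frac{2158}{17}\right) 50 = - \frac{107900}{17}$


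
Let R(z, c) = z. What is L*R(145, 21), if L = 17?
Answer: 2465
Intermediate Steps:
L*R(145, 21) = 17*145 = 2465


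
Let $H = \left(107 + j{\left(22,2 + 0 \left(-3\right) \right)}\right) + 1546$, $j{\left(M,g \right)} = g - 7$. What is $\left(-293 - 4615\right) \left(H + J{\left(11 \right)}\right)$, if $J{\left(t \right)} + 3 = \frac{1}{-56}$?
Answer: $- \frac{113030013}{14} \approx -8.0736 \cdot 10^{6}$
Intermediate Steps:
$j{\left(M,g \right)} = -7 + g$
$H = 1648$ ($H = \left(107 + \left(-7 + \left(2 + 0 \left(-3\right)\right)\right)\right) + 1546 = \left(107 + \left(-7 + \left(2 + 0\right)\right)\right) + 1546 = \left(107 + \left(-7 + 2\right)\right) + 1546 = \left(107 - 5\right) + 1546 = 102 + 1546 = 1648$)
$J{\left(t \right)} = - \frac{169}{56}$ ($J{\left(t \right)} = -3 + \frac{1}{-56} = -3 - \frac{1}{56} = - \frac{169}{56}$)
$\left(-293 - 4615\right) \left(H + J{\left(11 \right)}\right) = \left(-293 - 4615\right) \left(1648 - \frac{169}{56}\right) = \left(-4908\right) \frac{92119}{56} = - \frac{113030013}{14}$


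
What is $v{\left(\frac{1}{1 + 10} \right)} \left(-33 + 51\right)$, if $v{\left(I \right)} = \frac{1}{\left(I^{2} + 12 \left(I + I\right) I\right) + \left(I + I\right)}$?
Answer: $\frac{2178}{47} \approx 46.34$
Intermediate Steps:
$v{\left(I \right)} = \frac{1}{2 I + 25 I^{2}}$ ($v{\left(I \right)} = \frac{1}{\left(I^{2} + 12 \cdot 2 I I\right) + 2 I} = \frac{1}{\left(I^{2} + 24 I I\right) + 2 I} = \frac{1}{\left(I^{2} + 24 I^{2}\right) + 2 I} = \frac{1}{25 I^{2} + 2 I} = \frac{1}{2 I + 25 I^{2}}$)
$v{\left(\frac{1}{1 + 10} \right)} \left(-33 + 51\right) = \frac{1}{\frac{1}{1 + 10} \left(2 + \frac{25}{1 + 10}\right)} \left(-33 + 51\right) = \frac{1}{\frac{1}{11} \left(2 + \frac{25}{11}\right)} 18 = \frac{\frac{1}{\frac{1}{11}}}{2 + 25 \cdot \frac{1}{11}} \cdot 18 = \frac{11}{2 + \frac{25}{11}} \cdot 18 = \frac{11}{\frac{47}{11}} \cdot 18 = 11 \cdot \frac{11}{47} \cdot 18 = \frac{121}{47} \cdot 18 = \frac{2178}{47}$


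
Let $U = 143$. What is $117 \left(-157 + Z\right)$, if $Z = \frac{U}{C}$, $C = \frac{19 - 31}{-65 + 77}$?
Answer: $-35100$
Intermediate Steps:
$C = -1$ ($C = - \frac{12}{12} = \left(-12\right) \frac{1}{12} = -1$)
$Z = -143$ ($Z = \frac{143}{-1} = 143 \left(-1\right) = -143$)
$117 \left(-157 + Z\right) = 117 \left(-157 - 143\right) = 117 \left(-300\right) = -35100$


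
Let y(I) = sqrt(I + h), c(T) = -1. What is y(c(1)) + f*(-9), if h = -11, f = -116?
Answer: 1044 + 2*I*sqrt(3) ≈ 1044.0 + 3.4641*I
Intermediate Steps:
y(I) = sqrt(-11 + I) (y(I) = sqrt(I - 11) = sqrt(-11 + I))
y(c(1)) + f*(-9) = sqrt(-11 - 1) - 116*(-9) = sqrt(-12) + 1044 = 2*I*sqrt(3) + 1044 = 1044 + 2*I*sqrt(3)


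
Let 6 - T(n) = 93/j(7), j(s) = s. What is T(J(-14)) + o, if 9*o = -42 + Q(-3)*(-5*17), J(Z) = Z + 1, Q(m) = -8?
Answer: 4007/63 ≈ 63.603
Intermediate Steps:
J(Z) = 1 + Z
o = 638/9 (o = (-42 - (-40)*17)/9 = (-42 - 8*(-85))/9 = (-42 + 680)/9 = (⅑)*638 = 638/9 ≈ 70.889)
T(n) = -51/7 (T(n) = 6 - 93/7 = -51/7)
T(J(-14)) + o = -51/7 + 638/9 = 4007/63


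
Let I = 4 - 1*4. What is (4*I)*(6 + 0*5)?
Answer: 0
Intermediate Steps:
I = 0 (I = 4 - 4 = 0)
(4*I)*(6 + 0*5) = (4*0)*(6 + 0*5) = 0*(6 + 0) = 0*6 = 0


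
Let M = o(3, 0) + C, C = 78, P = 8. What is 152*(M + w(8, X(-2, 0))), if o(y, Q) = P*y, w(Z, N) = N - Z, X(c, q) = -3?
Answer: 13832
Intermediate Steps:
o(y, Q) = 8*y
M = 102 (M = 8*3 + 78 = 24 + 78 = 102)
152*(M + w(8, X(-2, 0))) = 152*(102 + (-3 - 1*8)) = 152*(102 + (-3 - 8)) = 152*(102 - 11) = 152*91 = 13832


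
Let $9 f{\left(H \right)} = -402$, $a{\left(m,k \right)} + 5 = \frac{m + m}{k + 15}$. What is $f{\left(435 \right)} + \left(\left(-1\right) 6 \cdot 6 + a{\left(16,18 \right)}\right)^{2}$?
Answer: $\frac{1696399}{1089} \approx 1557.8$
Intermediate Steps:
$a{\left(m,k \right)} = -5 + \frac{2 m}{15 + k}$ ($a{\left(m,k \right)} = -5 + \frac{m + m}{k + 15} = -5 + \frac{2 m}{15 + k}$)
$f{\left(H \right)} = - \frac{134}{3}$ ($f{\left(H \right)} = \frac{1}{9} \left(-402\right) = - \frac{134}{3}$)
$f{\left(435 \right)} + \left(\left(-1\right) 6 \cdot 6 + a{\left(16,18 \right)}\right)^{2} = - \frac{134}{3} + \left(\left(-1\right) 6 \cdot 6 + \frac{-75 - 90 + 2 \cdot 16}{15 + 18}\right)^{2} = - \frac{134}{3} + \left(\left(-6\right) 6 + \frac{-75 - 90 + 32}{33}\right)^{2} = - \frac{134}{3} + \left(-36 + \frac{1}{33} \left(-133\right)\right)^{2} = - \frac{134}{3} + \left(-36 - \frac{133}{33}\right)^{2} = - \frac{134}{3} + \left(- \frac{1321}{33}\right)^{2} = - \frac{134}{3} + \frac{1745041}{1089} = \frac{1696399}{1089}$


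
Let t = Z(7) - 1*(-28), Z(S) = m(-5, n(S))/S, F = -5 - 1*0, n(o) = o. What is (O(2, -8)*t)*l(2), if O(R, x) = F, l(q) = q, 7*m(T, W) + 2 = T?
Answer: -1950/7 ≈ -278.57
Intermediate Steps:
m(T, W) = -2/7 + T/7
F = -5 (F = -5 + 0 = -5)
Z(S) = -1/S (Z(S) = (-2/7 + (⅐)*(-5))/S = (-2/7 - 5/7)/S = -1/S)
O(R, x) = -5
t = 195/7 (t = -1/7 - 1*(-28) = -1*⅐ + 28 = -⅐ + 28 = 195/7 ≈ 27.857)
(O(2, -8)*t)*l(2) = -5*195/7*2 = -975/7*2 = -1950/7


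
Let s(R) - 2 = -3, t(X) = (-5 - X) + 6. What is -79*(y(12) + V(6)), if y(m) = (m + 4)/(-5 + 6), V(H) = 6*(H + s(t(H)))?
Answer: -3634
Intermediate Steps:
t(X) = 1 - X
s(R) = -1 (s(R) = 2 - 3 = -1)
V(H) = -6 + 6*H (V(H) = 6*(H - 1) = 6*(-1 + H) = -6 + 6*H)
y(m) = 4 + m (y(m) = (4 + m)/1 = (4 + m)*1 = 4 + m)
-79*(y(12) + V(6)) = -79*((4 + 12) + (-6 + 6*6)) = -79*(16 + (-6 + 36)) = -79*(16 + 30) = -79*46 = -3634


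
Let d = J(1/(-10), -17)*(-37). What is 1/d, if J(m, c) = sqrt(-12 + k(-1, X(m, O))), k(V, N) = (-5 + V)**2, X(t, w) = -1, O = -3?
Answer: -sqrt(6)/444 ≈ -0.0055169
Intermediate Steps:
J(m, c) = 2*sqrt(6) (J(m, c) = sqrt(-12 + (-5 - 1)**2) = sqrt(-12 + (-6)**2) = sqrt(-12 + 36) = sqrt(24) = 2*sqrt(6))
d = -74*sqrt(6) (d = (2*sqrt(6))*(-37) = -74*sqrt(6) ≈ -181.26)
1/d = 1/(-74*sqrt(6)) = -sqrt(6)/444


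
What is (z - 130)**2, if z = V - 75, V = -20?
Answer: 50625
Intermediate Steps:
z = -95 (z = -20 - 75 = -95)
(z - 130)**2 = (-95 - 130)**2 = (-225)**2 = 50625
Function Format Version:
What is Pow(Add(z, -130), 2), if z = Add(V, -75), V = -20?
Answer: 50625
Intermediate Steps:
z = -95 (z = Add(-20, -75) = -95)
Pow(Add(z, -130), 2) = Pow(Add(-95, -130), 2) = Pow(-225, 2) = 50625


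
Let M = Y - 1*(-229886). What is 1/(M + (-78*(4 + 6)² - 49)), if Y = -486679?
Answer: -1/264642 ≈ -3.7787e-6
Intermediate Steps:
M = -256793 (M = -486679 - 1*(-229886) = -486679 + 229886 = -256793)
1/(M + (-78*(4 + 6)² - 49)) = 1/(-256793 + (-78*(4 + 6)² - 49)) = 1/(-256793 + (-78*10² - 49)) = 1/(-256793 + (-78*100 - 49)) = 1/(-256793 + (-7800 - 49)) = 1/(-256793 - 7849) = 1/(-264642) = -1/264642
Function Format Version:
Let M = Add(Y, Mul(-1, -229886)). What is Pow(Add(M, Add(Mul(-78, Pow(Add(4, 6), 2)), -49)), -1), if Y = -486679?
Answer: Rational(-1, 264642) ≈ -3.7787e-6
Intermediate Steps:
M = -256793 (M = Add(-486679, Mul(-1, -229886)) = Add(-486679, 229886) = -256793)
Pow(Add(M, Add(Mul(-78, Pow(Add(4, 6), 2)), -49)), -1) = Pow(Add(-256793, Add(Mul(-78, Pow(Add(4, 6), 2)), -49)), -1) = Pow(Add(-256793, Add(Mul(-78, Pow(10, 2)), -49)), -1) = Pow(Add(-256793, Add(Mul(-78, 100), -49)), -1) = Pow(Add(-256793, Add(-7800, -49)), -1) = Pow(Add(-256793, -7849), -1) = Pow(-264642, -1) = Rational(-1, 264642)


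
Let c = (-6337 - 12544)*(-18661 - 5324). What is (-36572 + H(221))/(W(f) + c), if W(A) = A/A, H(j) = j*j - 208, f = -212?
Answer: 1723/64694398 ≈ 2.6633e-5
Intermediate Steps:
H(j) = -208 + j² (H(j) = j² - 208 = -208 + j²)
W(A) = 1
c = 452860785 (c = -18881*(-23985) = 452860785)
(-36572 + H(221))/(W(f) + c) = (-36572 + (-208 + 221²))/(1 + 452860785) = (-36572 + (-208 + 48841))/452860786 = (-36572 + 48633)*(1/452860786) = 12061*(1/452860786) = 1723/64694398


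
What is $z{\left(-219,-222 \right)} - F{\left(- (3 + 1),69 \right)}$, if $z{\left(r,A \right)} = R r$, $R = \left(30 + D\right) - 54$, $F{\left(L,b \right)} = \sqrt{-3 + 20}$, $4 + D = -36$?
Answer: $14016 - \sqrt{17} \approx 14012.0$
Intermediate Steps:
$D = -40$ ($D = -4 - 36 = -40$)
$F{\left(L,b \right)} = \sqrt{17}$
$R = -64$ ($R = \left(30 - 40\right) - 54 = -10 - 54 = -64$)
$z{\left(r,A \right)} = - 64 r$
$z{\left(-219,-222 \right)} - F{\left(- (3 + 1),69 \right)} = \left(-64\right) \left(-219\right) - \sqrt{17} = 14016 - \sqrt{17}$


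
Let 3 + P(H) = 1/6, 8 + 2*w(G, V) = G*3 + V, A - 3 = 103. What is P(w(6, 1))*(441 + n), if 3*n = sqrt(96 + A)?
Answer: -2499/2 - 17*sqrt(202)/18 ≈ -1262.9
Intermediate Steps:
A = 106 (A = 3 + 103 = 106)
w(G, V) = -4 + V/2 + 3*G/2 (w(G, V) = -4 + (G*3 + V)/2 = -4 + (3*G + V)/2 = -4 + (V + 3*G)/2 = -4 + (V/2 + 3*G/2) = -4 + V/2 + 3*G/2)
n = sqrt(202)/3 (n = sqrt(96 + 106)/3 = sqrt(202)/3 ≈ 4.7376)
P(H) = -17/6 (P(H) = -3 + 1/6 = -17/6)
P(w(6, 1))*(441 + n) = -17*(441 + sqrt(202)/3)/6 = -2499/2 - 17*sqrt(202)/18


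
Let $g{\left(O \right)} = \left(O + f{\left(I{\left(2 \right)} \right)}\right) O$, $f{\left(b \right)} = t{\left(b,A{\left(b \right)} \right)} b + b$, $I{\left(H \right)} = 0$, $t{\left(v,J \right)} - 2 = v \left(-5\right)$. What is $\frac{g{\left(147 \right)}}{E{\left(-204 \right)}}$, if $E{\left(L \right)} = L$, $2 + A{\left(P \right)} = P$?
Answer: $- \frac{7203}{68} \approx -105.93$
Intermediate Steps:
$A{\left(P \right)} = -2 + P$
$t{\left(v,J \right)} = 2 - 5 v$ ($t{\left(v,J \right)} = 2 + v \left(-5\right) = 2 - 5 v$)
$f{\left(b \right)} = b + b \left(2 - 5 b\right)$ ($f{\left(b \right)} = \left(2 - 5 b\right) b + b = b \left(2 - 5 b\right) + b = b + b \left(2 - 5 b\right)$)
$g{\left(O \right)} = O^{2}$ ($g{\left(O \right)} = \left(O + 0 \left(3 - 0\right)\right) O = \left(O + 0 \left(3 + 0\right)\right) O = \left(O + 0 \cdot 3\right) O = \left(O + 0\right) O = O O = O^{2}$)
$\frac{g{\left(147 \right)}}{E{\left(-204 \right)}} = \frac{147^{2}}{-204} = 21609 \left(- \frac{1}{204}\right) = - \frac{7203}{68}$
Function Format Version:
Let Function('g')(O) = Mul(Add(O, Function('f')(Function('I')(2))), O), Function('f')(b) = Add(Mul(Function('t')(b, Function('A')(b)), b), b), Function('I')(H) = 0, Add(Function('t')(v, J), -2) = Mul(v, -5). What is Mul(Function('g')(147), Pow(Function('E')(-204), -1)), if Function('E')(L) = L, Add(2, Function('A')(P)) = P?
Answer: Rational(-7203, 68) ≈ -105.93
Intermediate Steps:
Function('A')(P) = Add(-2, P)
Function('t')(v, J) = Add(2, Mul(-5, v)) (Function('t')(v, J) = Add(2, Mul(v, -5)) = Add(2, Mul(-5, v)))
Function('f')(b) = Add(b, Mul(b, Add(2, Mul(-5, b)))) (Function('f')(b) = Add(Mul(Add(2, Mul(-5, b)), b), b) = Add(Mul(b, Add(2, Mul(-5, b))), b) = Add(b, Mul(b, Add(2, Mul(-5, b)))))
Function('g')(O) = Pow(O, 2) (Function('g')(O) = Mul(Add(O, Mul(0, Add(3, Mul(-5, 0)))), O) = Mul(Add(O, Mul(0, Add(3, 0))), O) = Mul(Add(O, Mul(0, 3)), O) = Mul(Add(O, 0), O) = Mul(O, O) = Pow(O, 2))
Mul(Function('g')(147), Pow(Function('E')(-204), -1)) = Mul(Pow(147, 2), Pow(-204, -1)) = Mul(21609, Rational(-1, 204)) = Rational(-7203, 68)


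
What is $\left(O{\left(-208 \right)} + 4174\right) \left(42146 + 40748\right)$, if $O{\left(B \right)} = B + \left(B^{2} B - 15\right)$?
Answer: $-745628297134$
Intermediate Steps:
$O{\left(B \right)} = -15 + B + B^{3}$ ($O{\left(B \right)} = B + \left(B^{3} - 15\right) = B + \left(-15 + B^{3}\right) = -15 + B + B^{3}$)
$\left(O{\left(-208 \right)} + 4174\right) \left(42146 + 40748\right) = \left(\left(-15 - 208 + \left(-208\right)^{3}\right) + 4174\right) \left(42146 + 40748\right) = \left(\left(-15 - 208 - 8998912\right) + 4174\right) 82894 = \left(-8999135 + 4174\right) 82894 = \left(-8994961\right) 82894 = -745628297134$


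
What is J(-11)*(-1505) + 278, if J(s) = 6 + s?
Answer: 7803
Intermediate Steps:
J(-11)*(-1505) + 278 = (6 - 11)*(-1505) + 278 = -5*(-1505) + 278 = 7525 + 278 = 7803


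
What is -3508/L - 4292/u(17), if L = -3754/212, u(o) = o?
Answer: -1734668/31909 ≈ -54.363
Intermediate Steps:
L = -1877/106 (L = -3754*1/212 = -1877/106 ≈ -17.708)
-3508/L - 4292/u(17) = -3508/(-1877/106) - 4292/17 = -3508*(-106/1877) - 4292*1/17 = 371848/1877 - 4292/17 = -1734668/31909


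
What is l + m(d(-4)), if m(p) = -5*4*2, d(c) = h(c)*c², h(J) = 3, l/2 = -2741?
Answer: -5522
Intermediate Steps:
l = -5482 (l = 2*(-2741) = -5482)
d(c) = 3*c²
m(p) = -40 (m(p) = -20*2 = -40)
l + m(d(-4)) = -5482 - 40 = -5522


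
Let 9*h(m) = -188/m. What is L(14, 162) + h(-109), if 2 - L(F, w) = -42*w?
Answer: 6676874/981 ≈ 6806.2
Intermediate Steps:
L(F, w) = 2 + 42*w (L(F, w) = 2 - (-42)*w = 2 + 42*w)
h(m) = -188/(9*m) (h(m) = (-188/m)/9 = -188/(9*m))
L(14, 162) + h(-109) = (2 + 42*162) - 188/9/(-109) = (2 + 6804) - 188/9*(-1/109) = 6806 + 188/981 = 6676874/981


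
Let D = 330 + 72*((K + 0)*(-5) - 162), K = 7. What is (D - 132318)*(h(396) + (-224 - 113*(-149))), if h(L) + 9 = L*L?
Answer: -25349148240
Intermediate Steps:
h(L) = -9 + L**2 (h(L) = -9 + L*L = -9 + L**2)
D = -13854 (D = 330 + 72*((7 + 0)*(-5) - 162) = 330 + 72*(7*(-5) - 162) = 330 + 72*(-35 - 162) = 330 + 72*(-197) = 330 - 14184 = -13854)
(D - 132318)*(h(396) + (-224 - 113*(-149))) = (-13854 - 132318)*((-9 + 396**2) + (-224 - 113*(-149))) = -146172*((-9 + 156816) + (-224 + 16837)) = -146172*(156807 + 16613) = -146172*173420 = -25349148240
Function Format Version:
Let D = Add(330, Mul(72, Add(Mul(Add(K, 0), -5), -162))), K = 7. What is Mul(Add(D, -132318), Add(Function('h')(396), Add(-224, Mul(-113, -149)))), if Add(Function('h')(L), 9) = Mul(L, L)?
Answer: -25349148240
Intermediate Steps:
Function('h')(L) = Add(-9, Pow(L, 2)) (Function('h')(L) = Add(-9, Mul(L, L)) = Add(-9, Pow(L, 2)))
D = -13854 (D = Add(330, Mul(72, Add(Mul(Add(7, 0), -5), -162))) = Add(330, Mul(72, Add(Mul(7, -5), -162))) = Add(330, Mul(72, Add(-35, -162))) = Add(330, Mul(72, -197)) = Add(330, -14184) = -13854)
Mul(Add(D, -132318), Add(Function('h')(396), Add(-224, Mul(-113, -149)))) = Mul(Add(-13854, -132318), Add(Add(-9, Pow(396, 2)), Add(-224, Mul(-113, -149)))) = Mul(-146172, Add(Add(-9, 156816), Add(-224, 16837))) = Mul(-146172, Add(156807, 16613)) = Mul(-146172, 173420) = -25349148240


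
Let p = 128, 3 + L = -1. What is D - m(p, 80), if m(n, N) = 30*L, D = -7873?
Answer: -7753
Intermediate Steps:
L = -4 (L = -3 - 1 = -4)
m(n, N) = -120 (m(n, N) = 30*(-4) = -120)
D - m(p, 80) = -7873 - 1*(-120) = -7873 + 120 = -7753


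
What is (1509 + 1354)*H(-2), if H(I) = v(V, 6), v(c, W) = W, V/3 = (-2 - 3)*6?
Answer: 17178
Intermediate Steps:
V = -90 (V = 3*((-2 - 3)*6) = 3*(-5*6) = 3*(-30) = -90)
H(I) = 6
(1509 + 1354)*H(-2) = (1509 + 1354)*6 = 2863*6 = 17178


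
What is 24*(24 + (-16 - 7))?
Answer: 24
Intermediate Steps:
24*(24 + (-16 - 7)) = 24*(24 - 23) = 24*1 = 24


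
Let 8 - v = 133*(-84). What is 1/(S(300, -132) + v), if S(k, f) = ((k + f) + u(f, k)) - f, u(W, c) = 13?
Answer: 1/11493 ≈ 8.7010e-5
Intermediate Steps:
v = 11180 (v = 8 - 133*(-84) = 8 - 1*(-11172) = 8 + 11172 = 11180)
S(k, f) = 13 + k (S(k, f) = ((k + f) + 13) - f = ((f + k) + 13) - f = (13 + f + k) - f = 13 + k)
1/(S(300, -132) + v) = 1/((13 + 300) + 11180) = 1/(313 + 11180) = 1/11493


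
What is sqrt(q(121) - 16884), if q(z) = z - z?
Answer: 6*I*sqrt(469) ≈ 129.94*I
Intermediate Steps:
q(z) = 0
sqrt(q(121) - 16884) = sqrt(0 - 16884) = sqrt(-16884) = 6*I*sqrt(469)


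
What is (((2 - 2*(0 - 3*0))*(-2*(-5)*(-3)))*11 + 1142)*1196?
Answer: 576472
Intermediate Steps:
(((2 - 2*(0 - 3*0))*(-2*(-5)*(-3)))*11 + 1142)*1196 = (((2 - 2*(0 + 0))*(10*(-3)))*11 + 1142)*1196 = (((2 - 2*0)*(-30))*11 + 1142)*1196 = (((2 + 0)*(-30))*11 + 1142)*1196 = ((2*(-30))*11 + 1142)*1196 = (-60*11 + 1142)*1196 = (-660 + 1142)*1196 = 482*1196 = 576472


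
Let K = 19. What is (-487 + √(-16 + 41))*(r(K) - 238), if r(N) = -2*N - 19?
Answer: 142190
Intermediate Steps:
r(N) = -19 - 2*N
(-487 + √(-16 + 41))*(r(K) - 238) = (-487 + √(-16 + 41))*((-19 - 2*19) - 238) = (-487 + √25)*((-19 - 38) - 238) = (-487 + 5)*(-57 - 238) = -482*(-295) = 142190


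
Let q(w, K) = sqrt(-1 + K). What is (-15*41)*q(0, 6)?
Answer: -615*sqrt(5) ≈ -1375.2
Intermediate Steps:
(-15*41)*q(0, 6) = (-15*41)*sqrt(-1 + 6) = -615*sqrt(5)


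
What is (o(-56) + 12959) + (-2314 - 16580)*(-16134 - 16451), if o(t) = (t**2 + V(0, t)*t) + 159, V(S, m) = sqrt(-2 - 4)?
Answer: 615677244 - 56*I*sqrt(6) ≈ 6.1568e+8 - 137.17*I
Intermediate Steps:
V(S, m) = I*sqrt(6) (V(S, m) = sqrt(-6) = I*sqrt(6))
o(t) = 159 + t**2 + I*t*sqrt(6) (o(t) = (t**2 + (I*sqrt(6))*t) + 159 = (t**2 + I*t*sqrt(6)) + 159 = 159 + t**2 + I*t*sqrt(6))
(o(-56) + 12959) + (-2314 - 16580)*(-16134 - 16451) = ((159 + (-56)**2 + I*(-56)*sqrt(6)) + 12959) + (-2314 - 16580)*(-16134 - 16451) = ((159 + 3136 - 56*I*sqrt(6)) + 12959) - 18894*(-32585) = ((3295 - 56*I*sqrt(6)) + 12959) + 615660990 = (16254 - 56*I*sqrt(6)) + 615660990 = 615677244 - 56*I*sqrt(6)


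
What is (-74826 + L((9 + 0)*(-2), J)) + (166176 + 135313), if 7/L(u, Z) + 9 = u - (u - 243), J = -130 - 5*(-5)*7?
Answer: 53039149/234 ≈ 2.2666e+5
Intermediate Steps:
J = 45 (J = -130 + 25*7 = -130 + 175 = 45)
L(u, Z) = 7/234 (L(u, Z) = 7/(-9 + (u - (u - 243))) = 7/(-9 + (u - (-243 + u))) = 7/(-9 + (u + (243 - u))) = 7/(-9 + 243) = 7/234)
(-74826 + L((9 + 0)*(-2), J)) + (166176 + 135313) = (-74826 + 7/234) + (166176 + 135313) = -17509277/234 + 301489 = 53039149/234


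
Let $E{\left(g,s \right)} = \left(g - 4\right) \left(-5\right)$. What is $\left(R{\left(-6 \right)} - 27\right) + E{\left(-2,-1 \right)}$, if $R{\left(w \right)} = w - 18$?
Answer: $-21$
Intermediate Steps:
$R{\left(w \right)} = -18 + w$
$E{\left(g,s \right)} = 20 - 5 g$ ($E{\left(g,s \right)} = \left(-4 + g\right) \left(-5\right) = 20 - 5 g$)
$\left(R{\left(-6 \right)} - 27\right) + E{\left(-2,-1 \right)} = \left(\left(-18 - 6\right) - 27\right) + \left(20 - -10\right) = \left(-24 - 27\right) + \left(20 + 10\right) = -51 + 30 = -21$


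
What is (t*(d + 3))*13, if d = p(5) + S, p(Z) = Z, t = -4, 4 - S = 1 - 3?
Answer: -728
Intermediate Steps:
S = 6 (S = 4 - (1 - 3) = 4 - 1*(-2) = 4 + 2 = 6)
d = 11 (d = 5 + 6 = 11)
(t*(d + 3))*13 = -4*(11 + 3)*13 = -4*14*13 = -56*13 = -728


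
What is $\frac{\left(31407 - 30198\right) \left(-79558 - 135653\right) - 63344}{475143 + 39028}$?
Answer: $- \frac{260253443}{514171} \approx -506.16$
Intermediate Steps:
$\frac{\left(31407 - 30198\right) \left(-79558 - 135653\right) - 63344}{475143 + 39028} = \frac{1209 \left(-215211\right) - 63344}{514171} = \left(-260190099 - 63344\right) \frac{1}{514171} = \left(-260253443\right) \frac{1}{514171} = - \frac{260253443}{514171}$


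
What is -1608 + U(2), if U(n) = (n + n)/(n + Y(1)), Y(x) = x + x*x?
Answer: -1607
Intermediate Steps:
Y(x) = x + x**2
U(n) = 2*n/(2 + n) (U(n) = (n + n)/(n + 1*(1 + 1)) = (2*n)/(n + 1*2) = (2*n)/(n + 2) = (2*n)/(2 + n) = 2*n/(2 + n))
-1608 + U(2) = -1608 + 2*2/(2 + 2) = -1608 + 2*2/4 = -1608 + 2*2*(1/4) = -1608 + 1 = -1607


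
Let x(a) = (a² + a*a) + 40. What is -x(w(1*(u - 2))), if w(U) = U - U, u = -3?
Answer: -40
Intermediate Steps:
w(U) = 0
x(a) = 40 + 2*a² (x(a) = (a² + a²) + 40 = 2*a² + 40 = 40 + 2*a²)
-x(w(1*(u - 2))) = -(40 + 2*0²) = -(40 + 2*0) = -(40 + 0) = -1*40 = -40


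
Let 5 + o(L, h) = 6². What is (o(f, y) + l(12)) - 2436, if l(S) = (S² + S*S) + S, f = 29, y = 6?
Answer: -2105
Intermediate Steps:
o(L, h) = 31 (o(L, h) = -5 + 6² = -5 + 36 = 31)
l(S) = S + 2*S² (l(S) = (S² + S²) + S = 2*S² + S = S + 2*S²)
(o(f, y) + l(12)) - 2436 = (31 + 12*(1 + 2*12)) - 2436 = (31 + 12*(1 + 24)) - 2436 = (31 + 12*25) - 2436 = (31 + 300) - 2436 = 331 - 2436 = -2105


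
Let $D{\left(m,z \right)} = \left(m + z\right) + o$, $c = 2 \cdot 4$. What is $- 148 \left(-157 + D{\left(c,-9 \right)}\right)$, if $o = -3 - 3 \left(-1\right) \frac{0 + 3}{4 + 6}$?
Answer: $\frac{118474}{5} \approx 23695.0$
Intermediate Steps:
$o = - \frac{21}{10}$ ($o = -3 - - 3 \cdot \frac{3}{10} = -3 - - 3 \cdot 3 \cdot \frac{1}{10} = -3 - \left(-3\right) \frac{3}{10} = -3 - - \frac{9}{10} = -3 + \frac{9}{10} = - \frac{21}{10} \approx -2.1$)
$c = 8$
$D{\left(m,z \right)} = - \frac{21}{10} + m + z$ ($D{\left(m,z \right)} = \left(m + z\right) - \frac{21}{10} = - \frac{21}{10} + m + z$)
$- 148 \left(-157 + D{\left(c,-9 \right)}\right) = - 148 \left(-157 - \frac{31}{10}\right) = \left(-148\right) \left(- \frac{1601}{10}\right) = \frac{118474}{5}$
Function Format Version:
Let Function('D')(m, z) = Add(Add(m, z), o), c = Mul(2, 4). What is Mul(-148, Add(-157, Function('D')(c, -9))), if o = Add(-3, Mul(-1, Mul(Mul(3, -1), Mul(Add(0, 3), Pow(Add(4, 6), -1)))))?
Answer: Rational(118474, 5) ≈ 23695.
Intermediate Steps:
o = Rational(-21, 10) (o = Add(-3, Mul(-1, Mul(-3, Mul(3, Pow(10, -1))))) = Add(-3, Mul(-1, Mul(-3, Mul(3, Rational(1, 10))))) = Add(-3, Mul(-1, Mul(-3, Rational(3, 10)))) = Add(-3, Mul(-1, Rational(-9, 10))) = Add(-3, Rational(9, 10)) = Rational(-21, 10) ≈ -2.1000)
c = 8
Function('D')(m, z) = Add(Rational(-21, 10), m, z) (Function('D')(m, z) = Add(Add(m, z), Rational(-21, 10)) = Add(Rational(-21, 10), m, z))
Mul(-148, Add(-157, Function('D')(c, -9))) = Mul(-148, Add(-157, Add(Rational(-21, 10), 8, -9))) = Mul(-148, Add(-157, Rational(-31, 10))) = Mul(-148, Rational(-1601, 10)) = Rational(118474, 5)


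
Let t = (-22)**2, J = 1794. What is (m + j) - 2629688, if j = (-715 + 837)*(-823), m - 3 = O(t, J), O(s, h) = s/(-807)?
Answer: -2203183921/807 ≈ -2.7301e+6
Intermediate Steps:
t = 484
O(s, h) = -s/807 (O(s, h) = s*(-1/807) = -s/807)
m = 1937/807 (m = 3 - 1/807*484 = 3 - 484/807 = 1937/807 ≈ 2.4002)
j = -100406 (j = 122*(-823) = -100406)
(m + j) - 2629688 = (1937/807 - 100406) - 2629688 = -81025705/807 - 2629688 = -2203183921/807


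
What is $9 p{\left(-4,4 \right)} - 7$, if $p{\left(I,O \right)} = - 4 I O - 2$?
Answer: $551$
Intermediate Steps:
$p{\left(I,O \right)} = -2 - 4 I O$ ($p{\left(I,O \right)} = - 4 I O - 2 = -2 - 4 I O$)
$9 p{\left(-4,4 \right)} - 7 = 9 \left(-2 - \left(-16\right) 4\right) - 7 = 9 \left(-2 + 64\right) - 7 = 9 \cdot 62 - 7 = 558 - 7 = 551$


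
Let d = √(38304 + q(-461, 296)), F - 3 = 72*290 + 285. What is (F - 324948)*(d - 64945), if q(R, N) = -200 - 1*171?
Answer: 19728992100 - 303780*√37933 ≈ 1.9670e+10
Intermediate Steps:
q(R, N) = -371 (q(R, N) = -200 - 171 = -371)
F = 21168 (F = 3 + (72*290 + 285) = 3 + (20880 + 285) = 3 + 21165 = 21168)
d = √37933 (d = √(38304 - 371) = √37933 ≈ 194.76)
(F - 324948)*(d - 64945) = (21168 - 324948)*(√37933 - 64945) = -303780*(-64945 + √37933) = 19728992100 - 303780*√37933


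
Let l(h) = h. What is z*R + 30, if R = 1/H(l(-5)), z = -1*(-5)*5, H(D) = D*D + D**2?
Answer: 61/2 ≈ 30.500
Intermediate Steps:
H(D) = 2*D**2 (H(D) = D**2 + D**2 = 2*D**2)
z = 25 (z = 5*5 = 25)
R = 1/50 (R = 1/(2*(-5)**2) = 1/(2*25) = 1/50 ≈ 0.020000)
z*R + 30 = 25*(1/50) + 30 = 1/2 + 30 = 61/2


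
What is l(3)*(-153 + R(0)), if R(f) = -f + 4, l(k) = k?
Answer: -447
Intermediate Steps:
R(f) = 4 - f
l(3)*(-153 + R(0)) = 3*(-153 + (4 - 1*0)) = 3*(-153 + (4 + 0)) = 3*(-153 + 4) = 3*(-149) = -447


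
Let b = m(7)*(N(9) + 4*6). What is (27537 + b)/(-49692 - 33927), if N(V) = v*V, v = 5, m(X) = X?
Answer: -9340/27873 ≈ -0.33509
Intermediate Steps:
N(V) = 5*V
b = 483 (b = 7*(5*9 + 4*6) = 7*(45 + 24) = 7*69 = 483)
(27537 + b)/(-49692 - 33927) = (27537 + 483)/(-49692 - 33927) = 28020/(-83619) = 28020*(-1/83619) = -9340/27873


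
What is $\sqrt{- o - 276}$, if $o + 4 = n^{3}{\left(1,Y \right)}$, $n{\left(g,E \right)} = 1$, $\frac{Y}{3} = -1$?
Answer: $i \sqrt{273} \approx 16.523 i$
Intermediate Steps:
$Y = -3$ ($Y = 3 \left(-1\right) = -3$)
$o = -3$ ($o = -4 + 1^{3} = -4 + 1 = -3$)
$\sqrt{- o - 276} = \sqrt{\left(-1\right) \left(-3\right) - 276} = \sqrt{3 - 276} = \sqrt{-273} = i \sqrt{273}$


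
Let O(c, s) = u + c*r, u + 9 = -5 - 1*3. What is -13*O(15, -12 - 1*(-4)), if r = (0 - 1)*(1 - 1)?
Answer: 221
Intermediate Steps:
u = -17 (u = -9 + (-5 - 1*3) = -9 + (-5 - 3) = -9 - 8 = -17)
r = 0 (r = -1*0 = 0)
O(c, s) = -17 (O(c, s) = -17 + c*0 = -17 + 0 = -17)
-13*O(15, -12 - 1*(-4)) = -13*(-17) = 221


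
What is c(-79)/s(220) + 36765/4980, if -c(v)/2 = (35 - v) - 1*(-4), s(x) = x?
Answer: 115217/18260 ≈ 6.3098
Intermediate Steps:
c(v) = -78 + 2*v (c(v) = -2*((35 - v) - 1*(-4)) = -2*((35 - v) + 4) = -2*(39 - v) = -78 + 2*v)
c(-79)/s(220) + 36765/4980 = (-78 + 2*(-79))/220 + 36765/4980 = (-78 - 158)*(1/220) + 36765*(1/4980) = -236*1/220 + 2451/332 = -59/55 + 2451/332 = 115217/18260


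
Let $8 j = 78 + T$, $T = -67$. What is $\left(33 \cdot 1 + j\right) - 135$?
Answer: $- \frac{805}{8} \approx -100.63$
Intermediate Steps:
$j = \frac{11}{8}$ ($j = \frac{78 - 67}{8} = \frac{1}{8} \cdot 11 = \frac{11}{8} \approx 1.375$)
$\left(33 \cdot 1 + j\right) - 135 = \left(33 \cdot 1 + \frac{11}{8}\right) - 135 = \left(33 + \frac{11}{8}\right) - 135 = \frac{275}{8} - 135 = - \frac{805}{8}$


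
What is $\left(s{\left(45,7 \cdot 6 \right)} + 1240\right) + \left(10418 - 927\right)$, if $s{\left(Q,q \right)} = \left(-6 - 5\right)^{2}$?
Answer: $10852$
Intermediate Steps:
$s{\left(Q,q \right)} = 121$ ($s{\left(Q,q \right)} = \left(-11\right)^{2} = 121$)
$\left(s{\left(45,7 \cdot 6 \right)} + 1240\right) + \left(10418 - 927\right) = \left(121 + 1240\right) + \left(10418 - 927\right) = 1361 + \left(10418 - 927\right) = 1361 + 9491 = 10852$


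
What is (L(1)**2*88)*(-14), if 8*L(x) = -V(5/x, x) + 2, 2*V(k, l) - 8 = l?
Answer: -1925/16 ≈ -120.31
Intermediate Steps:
V(k, l) = 4 + l/2
L(x) = -1/4 - x/16 (L(x) = (-(4 + x/2) + 2)/8 = ((-4 - x/2) + 2)/8 = (-2 - x/2)/8 = -1/4 - x/16)
(L(1)**2*88)*(-14) = ((-1/4 - 1/16*1)**2*88)*(-14) = ((-1/4 - 1/16)**2*88)*(-14) = ((-5/16)**2*88)*(-14) = ((25/256)*88)*(-14) = (275/32)*(-14) = -1925/16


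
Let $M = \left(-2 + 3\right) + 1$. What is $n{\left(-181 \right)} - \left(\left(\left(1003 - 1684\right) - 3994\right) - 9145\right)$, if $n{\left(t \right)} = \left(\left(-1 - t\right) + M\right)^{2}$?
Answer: $46944$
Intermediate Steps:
$M = 2$ ($M = 1 + 1 = 2$)
$n{\left(t \right)} = \left(1 - t\right)^{2}$ ($n{\left(t \right)} = \left(\left(-1 - t\right) + 2\right)^{2} = \left(1 - t\right)^{2}$)
$n{\left(-181 \right)} - \left(\left(\left(1003 - 1684\right) - 3994\right) - 9145\right) = \left(-1 - 181\right)^{2} - \left(\left(\left(1003 - 1684\right) - 3994\right) - 9145\right) = \left(-182\right)^{2} - \left(\left(-681 - 3994\right) - 9145\right) = 33124 - \left(-4675 - 9145\right) = 33124 - -13820 = 33124 + 13820 = 46944$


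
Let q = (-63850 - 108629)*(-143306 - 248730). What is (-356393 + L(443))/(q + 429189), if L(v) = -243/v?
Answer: -157882342/29954954049819 ≈ -5.2707e-6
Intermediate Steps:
q = 67617977244 (q = -172479*(-392036) = 67617977244)
(-356393 + L(443))/(q + 429189) = (-356393 - 243/443)/(67617977244 + 429189) = (-356393 - 243*1/443)/67618406433 = (-356393 - 243/443)*(1/67618406433) = -157882342/443*1/67618406433 = -157882342/29954954049819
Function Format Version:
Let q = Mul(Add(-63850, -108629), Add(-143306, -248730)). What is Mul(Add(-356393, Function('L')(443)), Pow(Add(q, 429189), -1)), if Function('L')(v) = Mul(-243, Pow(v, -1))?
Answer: Rational(-157882342, 29954954049819) ≈ -5.2707e-6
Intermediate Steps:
q = 67617977244 (q = Mul(-172479, -392036) = 67617977244)
Mul(Add(-356393, Function('L')(443)), Pow(Add(q, 429189), -1)) = Mul(Add(-356393, Mul(-243, Pow(443, -1))), Pow(Add(67617977244, 429189), -1)) = Mul(Add(-356393, Mul(-243, Rational(1, 443))), Pow(67618406433, -1)) = Mul(Add(-356393, Rational(-243, 443)), Rational(1, 67618406433)) = Mul(Rational(-157882342, 443), Rational(1, 67618406433)) = Rational(-157882342, 29954954049819)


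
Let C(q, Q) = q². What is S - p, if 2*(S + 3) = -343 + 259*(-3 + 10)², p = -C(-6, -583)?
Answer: 6207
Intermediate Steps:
p = -36 (p = -1*(-6)² = -1*36 = -36)
S = 6171 (S = -3 + (-343 + 259*(-3 + 10)²)/2 = -3 + (-343 + 259*7²)/2 = -3 + (-343 + 259*49)/2 = -3 + (-343 + 12691)/2 = -3 + (½)*12348 = -3 + 6174 = 6171)
S - p = 6171 - 1*(-36) = 6171 + 36 = 6207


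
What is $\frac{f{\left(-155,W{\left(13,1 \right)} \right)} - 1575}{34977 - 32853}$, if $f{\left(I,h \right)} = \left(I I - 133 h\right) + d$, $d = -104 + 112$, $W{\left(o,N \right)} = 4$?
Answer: $\frac{10963}{1062} \approx 10.323$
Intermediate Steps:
$d = 8$
$f{\left(I,h \right)} = 8 + I^{2} - 133 h$ ($f{\left(I,h \right)} = \left(I I - 133 h\right) + 8 = \left(I^{2} - 133 h\right) + 8 = 8 + I^{2} - 133 h$)
$\frac{f{\left(-155,W{\left(13,1 \right)} \right)} - 1575}{34977 - 32853} = \frac{\left(8 + \left(-155\right)^{2} - 532\right) - 1575}{34977 - 32853} = \frac{\left(8 + 24025 - 532\right) - 1575}{2124} = \left(23501 - 1575\right) \frac{1}{2124} = 21926 \cdot \frac{1}{2124} = \frac{10963}{1062}$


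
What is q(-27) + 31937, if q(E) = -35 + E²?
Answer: 32631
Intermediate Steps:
q(-27) + 31937 = (-35 + (-27)²) + 31937 = (-35 + 729) + 31937 = 694 + 31937 = 32631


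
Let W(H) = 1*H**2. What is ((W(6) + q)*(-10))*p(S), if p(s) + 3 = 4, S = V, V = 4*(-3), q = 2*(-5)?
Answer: -260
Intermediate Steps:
q = -10
V = -12
S = -12
p(s) = 1 (p(s) = -3 + 4 = 1)
W(H) = H**2
((W(6) + q)*(-10))*p(S) = ((6**2 - 10)*(-10))*1 = ((36 - 10)*(-10))*1 = (26*(-10))*1 = -260*1 = -260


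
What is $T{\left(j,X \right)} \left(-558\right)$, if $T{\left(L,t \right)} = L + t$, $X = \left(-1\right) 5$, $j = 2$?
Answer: $1674$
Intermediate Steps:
$X = -5$
$T{\left(j,X \right)} \left(-558\right) = \left(2 - 5\right) \left(-558\right) = \left(-3\right) \left(-558\right) = 1674$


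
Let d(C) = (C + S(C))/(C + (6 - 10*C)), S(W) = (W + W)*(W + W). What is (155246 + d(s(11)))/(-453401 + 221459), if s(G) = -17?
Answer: -24685253/36878778 ≈ -0.66936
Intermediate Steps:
S(W) = 4*W² (S(W) = (2*W)*(2*W) = 4*W²)
d(C) = (C + 4*C²)/(6 - 9*C) (d(C) = (C + 4*C²)/(C + (6 - 10*C)) = (C + 4*C²)/(6 - 9*C))
(155246 + d(s(11)))/(-453401 + 221459) = (155246 + (⅓)*(-17)*(-1 - 4*(-17))/(-2 + 3*(-17)))/(-453401 + 221459) = (155246 + (⅓)*(-17)*(-1 + 68)/(-2 - 51))/(-231942) = (155246 + (⅓)*(-17)*67/(-53))*(-1/231942) = (155246 + (⅓)*(-17)*(-1/53)*67)*(-1/231942) = (155246 + 1139/159)*(-1/231942) = (24685253/159)*(-1/231942) = -24685253/36878778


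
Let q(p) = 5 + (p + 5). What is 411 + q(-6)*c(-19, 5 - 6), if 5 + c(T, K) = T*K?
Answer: 467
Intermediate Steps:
c(T, K) = -5 + K*T (c(T, K) = -5 + T*K = -5 + K*T)
q(p) = 10 + p (q(p) = 5 + (5 + p) = 10 + p)
411 + q(-6)*c(-19, 5 - 6) = 411 + (10 - 6)*(-5 + (5 - 6)*(-19)) = 411 + 4*(-5 - 1*(-19)) = 411 + 4*(-5 + 19) = 411 + 4*14 = 411 + 56 = 467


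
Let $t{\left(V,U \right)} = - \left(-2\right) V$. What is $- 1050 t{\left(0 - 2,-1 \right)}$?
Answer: $4200$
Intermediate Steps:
$t{\left(V,U \right)} = 2 V$
$- 1050 t{\left(0 - 2,-1 \right)} = - 1050 \cdot 2 \left(0 - 2\right) = - 1050 \cdot 2 \left(-2\right) = \left(-1050\right) \left(-4\right) = 4200$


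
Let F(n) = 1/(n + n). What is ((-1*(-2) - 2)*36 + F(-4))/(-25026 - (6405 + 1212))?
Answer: 1/261144 ≈ 3.8293e-6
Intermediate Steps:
F(n) = 1/(2*n)
((-1*(-2) - 2)*36 + F(-4))/(-25026 - (6405 + 1212)) = ((-1*(-2) - 2)*36 + (½)/(-4))/(-25026 - (6405 + 1212)) = ((2 - 2)*36 + (½)*(-¼))/(-25026 - 1*7617) = (0*36 - ⅛)/(-25026 - 7617) = (0 - ⅛)/(-32643) = -⅛*(-1/32643) = 1/261144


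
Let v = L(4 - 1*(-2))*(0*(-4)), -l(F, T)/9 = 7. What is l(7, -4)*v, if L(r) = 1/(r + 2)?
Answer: 0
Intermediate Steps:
l(F, T) = -63 (l(F, T) = -9*7 = -63)
L(r) = 1/(2 + r)
v = 0 (v = (0*(-4))/(2 + (4 - 1*(-2))) = 0/(2 + (4 + 2)) = 0/(2 + 6) = 0/8 = (1/8)*0 = 0)
l(7, -4)*v = -63*0 = 0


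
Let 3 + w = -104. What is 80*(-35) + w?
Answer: -2907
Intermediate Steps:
w = -107 (w = -3 - 104 = -107)
80*(-35) + w = 80*(-35) - 107 = -2800 - 107 = -2907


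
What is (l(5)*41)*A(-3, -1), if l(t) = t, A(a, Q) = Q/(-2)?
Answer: 205/2 ≈ 102.50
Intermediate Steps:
A(a, Q) = -Q/2 (A(a, Q) = Q*(-½) = -Q/2)
(l(5)*41)*A(-3, -1) = (5*41)*(-½*(-1)) = 205*(½) = 205/2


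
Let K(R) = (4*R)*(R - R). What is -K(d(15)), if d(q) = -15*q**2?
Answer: 0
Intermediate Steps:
K(R) = 0 (K(R) = (4*R)*0 = 0)
-K(d(15)) = -1*0 = 0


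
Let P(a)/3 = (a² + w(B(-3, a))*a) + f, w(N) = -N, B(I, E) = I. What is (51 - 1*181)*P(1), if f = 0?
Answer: -1560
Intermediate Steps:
P(a) = 3*a² + 9*a (P(a) = 3*((a² + (-1*(-3))*a) + 0) = 3*((a² + 3*a) + 0) = 3*(a² + 3*a) = 3*a² + 9*a)
(51 - 1*181)*P(1) = (51 - 1*181)*(3*1*(3 + 1)) = (51 - 181)*(3*1*4) = -130*12 = -1560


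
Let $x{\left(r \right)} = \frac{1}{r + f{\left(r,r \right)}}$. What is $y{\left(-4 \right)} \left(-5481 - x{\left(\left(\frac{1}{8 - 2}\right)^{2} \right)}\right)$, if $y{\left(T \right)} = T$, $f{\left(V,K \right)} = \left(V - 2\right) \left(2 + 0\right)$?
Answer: $\frac{1030380}{47} \approx 21923.0$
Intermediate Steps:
$f{\left(V,K \right)} = -4 + 2 V$ ($f{\left(V,K \right)} = \left(-2 + V\right) 2 = -4 + 2 V$)
$x{\left(r \right)} = \frac{1}{-4 + 3 r}$ ($x{\left(r \right)} = \frac{1}{r + \left(-4 + 2 r\right)} = \frac{1}{-4 + 3 r}$)
$y{\left(-4 \right)} \left(-5481 - x{\left(\left(\frac{1}{8 - 2}\right)^{2} \right)}\right) = - 4 \left(-5481 - \frac{1}{-4 + 3 \left(\frac{1}{8 - 2}\right)^{2}}\right) = - 4 \left(-5481 - \frac{1}{-4 + 3 \left(\frac{1}{6}\right)^{2}}\right) = - 4 \left(-5481 - \frac{1}{-4 + \frac{3}{36}}\right) = - 4 \left(-5481 - \frac{1}{-4 + 3 \cdot \frac{1}{36}}\right) = - 4 \left(-5481 - \frac{1}{-4 + \frac{1}{12}}\right) = - 4 \left(-5481 - \frac{1}{- \frac{47}{12}}\right) = - 4 \left(-5481 - - \frac{12}{47}\right) = - 4 \left(-5481 + \frac{12}{47}\right) = \left(-4\right) \left(- \frac{257595}{47}\right) = \frac{1030380}{47}$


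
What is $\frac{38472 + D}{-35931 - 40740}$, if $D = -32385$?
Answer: $- \frac{2029}{25557} \approx -0.079391$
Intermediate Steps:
$\frac{38472 + D}{-35931 - 40740} = \frac{38472 - 32385}{-35931 - 40740} = \frac{6087}{-76671} = 6087 \left(- \frac{1}{76671}\right) = - \frac{2029}{25557}$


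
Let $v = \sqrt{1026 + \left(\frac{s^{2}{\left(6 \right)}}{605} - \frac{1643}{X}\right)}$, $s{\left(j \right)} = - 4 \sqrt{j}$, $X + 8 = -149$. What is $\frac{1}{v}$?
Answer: $\frac{11 \sqrt{77294002145}}{98463697} \approx 0.031059$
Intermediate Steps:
$X = -157$ ($X = -8 - 149 = -157$)
$v = \frac{\sqrt{77294002145}}{8635}$ ($v = \sqrt{1026 + \left(\frac{\left(- 4 \sqrt{6}\right)^{2}}{605} - \frac{1643}{-157}\right)} = \sqrt{1026 + \left(96 \cdot \frac{1}{605} - - \frac{1643}{157}\right)} = \sqrt{1026 + \left(\frac{96}{605} + \frac{1643}{157}\right)} = \sqrt{1026 + \frac{1009087}{94985}} = \sqrt{\frac{98463697}{94985}} = \frac{\sqrt{77294002145}}{8635} \approx 32.197$)
$\frac{1}{v} = \frac{1}{\frac{1}{8635} \sqrt{77294002145}} = \frac{11 \sqrt{77294002145}}{98463697}$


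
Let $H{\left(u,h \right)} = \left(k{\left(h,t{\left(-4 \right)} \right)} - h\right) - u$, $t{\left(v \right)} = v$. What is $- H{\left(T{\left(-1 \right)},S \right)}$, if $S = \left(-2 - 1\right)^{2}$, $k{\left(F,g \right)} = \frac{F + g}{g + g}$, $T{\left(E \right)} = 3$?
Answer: $\frac{101}{8} \approx 12.625$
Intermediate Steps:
$k{\left(F,g \right)} = \frac{F + g}{2 g}$
$S = 9$ ($S = \left(-3\right)^{2} = 9$)
$H{\left(u,h \right)} = \frac{1}{2} - u - \frac{9 h}{8}$ ($H{\left(u,h \right)} = \left(\frac{h - 4}{2 \left(-4\right)} - h\right) - u = \left(\frac{1}{2} \left(- \frac{1}{4}\right) \left(-4 + h\right) - h\right) - u = \left(\left(\frac{1}{2} - \frac{h}{8}\right) - h\right) - u = \left(\frac{1}{2} - \frac{9 h}{8}\right) - u = \frac{1}{2} - u - \frac{9 h}{8}$)
$- H{\left(T{\left(-1 \right)},S \right)} = - (\frac{1}{2} - 3 - \frac{81}{8}) = \left(-1\right) \left(- \frac{101}{8}\right) = \frac{101}{8}$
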